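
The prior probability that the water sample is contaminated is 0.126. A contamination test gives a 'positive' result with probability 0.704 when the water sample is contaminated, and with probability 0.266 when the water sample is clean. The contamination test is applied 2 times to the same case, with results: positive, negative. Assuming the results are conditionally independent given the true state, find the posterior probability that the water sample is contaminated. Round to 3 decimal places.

Let H be the event that the water sample is contaminated; start with P(H) = 0.126. P('positive'|H) = 0.704, P('positive'|¬H) = 0.266.
Update on result 1 ('positive'): P(H) ← 0.704·0.1260 / (0.704·0.1260 + 0.266·0.8740) = 0.088704/0.32119 = 0.2762.
Update on result 2 ('negative'): P(H) ← 0.296·0.2762 / (0.296·0.2762 + 0.734·0.7238) = 0.081748/0.61304 = 0.1333.

Posterior P(H) ≈ 0.133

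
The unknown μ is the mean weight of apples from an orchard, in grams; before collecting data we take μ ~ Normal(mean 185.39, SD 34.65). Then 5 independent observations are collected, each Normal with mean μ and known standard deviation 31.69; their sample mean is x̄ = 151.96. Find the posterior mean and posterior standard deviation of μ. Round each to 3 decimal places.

With known σ, the Normal prior is conjugate. Weight on the data is w = (n/σ²)/(n/σ² + 1/τ₀²) = 0.00497881/(0.00497881+0.00083290) = 0.85669.
Posterior mean = w·x̄ + (1−w)·μ₀ = 0.85669·151.96 + 0.14331·185.39 = 156.751. Posterior variance = 1/(0.00497881+0.00083290) = 172.066, so SD = 13.117.

Posterior mean ≈ 156.751; posterior SD ≈ 13.117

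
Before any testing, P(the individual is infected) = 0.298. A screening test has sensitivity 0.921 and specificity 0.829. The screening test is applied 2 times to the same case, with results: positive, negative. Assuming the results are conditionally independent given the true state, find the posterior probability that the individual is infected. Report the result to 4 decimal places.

Let H be the event that the individual is infected; start with P(H) = 0.298. P('positive'|H) = 0.921, P('positive'|¬H) = 0.171.
Update on result 1 ('positive'): P(H) ← 0.921·0.2980 / (0.921·0.2980 + 0.171·0.7020) = 0.27446/0.39450 = 0.6957.
Update on result 2 ('negative'): P(H) ← 0.079·0.6957 / (0.079·0.6957 + 0.829·0.3043) = 0.054961/0.30722 = 0.1789.

Posterior P(H) ≈ 0.1789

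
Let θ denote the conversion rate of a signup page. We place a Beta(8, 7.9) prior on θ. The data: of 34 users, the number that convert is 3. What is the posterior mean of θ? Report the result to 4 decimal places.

Posterior mean ≈ 0.2204

Observing 3 successes and 31 failures updates Beta(8, 7.9) by adding the success and failure counts to the two shape parameters: α = 8+3 = 11, β = 7.9+31 = 38.9.
E[θ | data] = 11/(11+38.9) = 0.2204.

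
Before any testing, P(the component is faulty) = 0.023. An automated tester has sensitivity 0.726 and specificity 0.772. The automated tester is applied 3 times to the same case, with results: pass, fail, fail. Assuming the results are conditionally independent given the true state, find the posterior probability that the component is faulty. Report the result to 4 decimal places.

Posterior P(H) ≈ 0.0781

With H the event that the component is faulty, the joint likelihood of the observed sequence is P(data|H) = 0.274·0.726·0.726 = 0.14442 and P(data|¬H) = 0.772·0.228·0.228 = 0.040132.
Bayes: P(H|data) = 0.023·0.14442 / (0.023·0.14442 + 0.977·0.040132) = 0.0033216/0.042530 = 0.0781.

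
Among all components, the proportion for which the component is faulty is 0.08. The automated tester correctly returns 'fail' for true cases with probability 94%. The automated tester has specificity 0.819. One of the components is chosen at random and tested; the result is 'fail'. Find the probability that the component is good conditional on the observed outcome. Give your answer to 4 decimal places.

P(¬H | E) ≈ 0.6889

Let H be the event that the component is faulty. P(H) = 0.08, so P(¬H) = 0.92. With E the 'fail' result, P(E|H) = 0.94 and P(E|¬H) = 0.181.
P(E) = 0.94·0.08 + 0.181·0.92 = 0.075200 + 0.16652 = 0.24172.
By Bayes' theorem, P(H|E) = 0.075200 / 0.24172 = 0.3111. Hence P(¬H|E) = 1 − 0.3111 = 0.6889.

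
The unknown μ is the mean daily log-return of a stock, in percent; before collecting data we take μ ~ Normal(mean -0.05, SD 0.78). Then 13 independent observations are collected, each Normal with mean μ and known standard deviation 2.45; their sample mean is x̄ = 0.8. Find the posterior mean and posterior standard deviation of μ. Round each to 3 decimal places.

Posterior mean ≈ 0.433; posterior SD ≈ 0.512

Prior precision 1/τ₀² = 1/0.78² = 1.64366; data precision n/σ² = 13/2.45² = 2.16576.
Posterior precision = 1.64366 + 2.16576 = 3.80942, giving posterior SD = 1/√3.80942 = 0.512.
Posterior mean = (1.64366·-0.05 + 2.16576·0.8) / 3.80942 = 0.433.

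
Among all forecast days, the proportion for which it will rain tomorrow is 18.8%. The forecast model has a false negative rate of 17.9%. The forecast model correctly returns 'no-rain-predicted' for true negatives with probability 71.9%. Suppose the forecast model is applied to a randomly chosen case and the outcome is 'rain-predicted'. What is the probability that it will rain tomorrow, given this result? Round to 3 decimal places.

P(H | E) ≈ 0.404

Write H for 'it will rain tomorrow'. Prior odds H:¬H = 0.188/0.812 = 0.23153. For the 'rain-predicted' outcome, the likelihood ratio is 0.821/0.281 = 2.9217.
Posterior odds = 0.23153 × 2.9217 = 0.67645, so P(H|E) = 0.67645/(1+0.67645) = 0.404.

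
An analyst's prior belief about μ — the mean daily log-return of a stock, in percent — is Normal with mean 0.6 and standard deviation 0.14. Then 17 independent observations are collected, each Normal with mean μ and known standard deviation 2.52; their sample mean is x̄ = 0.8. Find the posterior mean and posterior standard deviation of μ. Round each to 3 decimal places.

Prior precision 1/τ₀² = 1/0.14² = 51.0204; data precision n/σ² = 17/2.52² = 2.67700.
Posterior precision = 51.0204 + 2.67700 = 53.6974, giving posterior SD = 1/√53.6974 = 0.136.
Posterior mean = (51.0204·0.6 + 2.67700·0.8) / 53.6974 = 0.610.

Posterior mean ≈ 0.610; posterior SD ≈ 0.136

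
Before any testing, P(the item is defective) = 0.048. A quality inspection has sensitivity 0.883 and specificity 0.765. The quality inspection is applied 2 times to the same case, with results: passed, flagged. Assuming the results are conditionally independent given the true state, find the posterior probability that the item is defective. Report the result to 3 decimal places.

Posterior P(H) ≈ 0.028

With H the event that the item is defective, the joint likelihood of the observed sequence is P(data|H) = 0.117·0.883 = 0.10331 and P(data|¬H) = 0.765·0.235 = 0.17977.
Bayes: P(H|data) = 0.048·0.10331 / (0.048·0.10331 + 0.952·0.17977) = 0.0049589/0.17610 = 0.0282.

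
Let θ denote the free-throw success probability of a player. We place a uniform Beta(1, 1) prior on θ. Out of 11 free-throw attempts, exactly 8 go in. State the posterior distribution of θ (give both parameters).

Posterior: Beta(9, 4)

Observing 8 successes and 3 failures updates Beta(1, 1) by adding the success and failure counts to the two shape parameters: α = 1+8 = 9, β = 1+3 = 4.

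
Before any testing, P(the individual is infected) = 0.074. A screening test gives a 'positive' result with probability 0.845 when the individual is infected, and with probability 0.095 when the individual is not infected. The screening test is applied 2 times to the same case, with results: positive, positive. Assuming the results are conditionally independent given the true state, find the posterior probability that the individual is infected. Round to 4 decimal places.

With H the event that the individual is infected, the joint likelihood of the observed sequence is P(data|H) = 0.845·0.845 = 0.71402 and P(data|¬H) = 0.095·0.095 = 0.0090250.
Bayes: P(H|data) = 0.074·0.71402 / (0.074·0.71402 + 0.926·0.0090250) = 0.052838/0.061195 = 0.8634.

Posterior P(H) ≈ 0.8634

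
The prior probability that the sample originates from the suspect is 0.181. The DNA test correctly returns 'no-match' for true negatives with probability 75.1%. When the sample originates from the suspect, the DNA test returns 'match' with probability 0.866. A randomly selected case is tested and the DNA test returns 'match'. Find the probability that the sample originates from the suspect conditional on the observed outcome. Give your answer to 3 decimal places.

Write H for 'the sample originates from the suspect'. Prior odds H:¬H = 0.181/0.819 = 0.22100. For the 'match' outcome, the likelihood ratio is 0.866/0.249 = 3.4779.
Posterior odds = 0.22100 × 3.4779 = 0.76862, so P(H|E) = 0.76862/(1+0.76862) = 0.435.

P(H | E) ≈ 0.435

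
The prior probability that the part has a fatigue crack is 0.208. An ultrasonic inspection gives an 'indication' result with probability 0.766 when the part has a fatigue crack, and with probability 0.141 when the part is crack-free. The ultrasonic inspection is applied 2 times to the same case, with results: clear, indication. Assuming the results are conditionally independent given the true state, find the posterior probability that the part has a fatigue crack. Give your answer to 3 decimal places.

Posterior P(H) ≈ 0.280

Let H be the event that the part has a fatigue crack; start with P(H) = 0.208. P('indication'|H) = 0.766, P('indication'|¬H) = 0.141.
Update on result 1 ('clear'): P(H) ← 0.234·0.2080 / (0.234·0.2080 + 0.859·0.7920) = 0.048672/0.72900 = 0.0668.
Update on result 2 ('indication'): P(H) ← 0.766·0.0668 / (0.766·0.0668 + 0.141·0.9332) = 0.051142/0.18273 = 0.2799.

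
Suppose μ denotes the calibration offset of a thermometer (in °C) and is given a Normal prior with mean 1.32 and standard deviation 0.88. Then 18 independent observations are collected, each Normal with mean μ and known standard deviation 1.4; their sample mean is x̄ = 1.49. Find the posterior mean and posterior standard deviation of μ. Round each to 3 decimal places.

With known σ, the Normal prior is conjugate. Weight on the data is w = (n/σ²)/(n/σ² + 1/τ₀²) = 9.18367/(9.18367+1.29132) = 0.87672.
Posterior mean = w·x̄ + (1−w)·μ₀ = 0.87672·1.49 + 0.12328·1.32 = 1.469. Posterior variance = 1/(9.18367+1.29132) = 0.0954654, so SD = 0.309.

Posterior mean ≈ 1.469; posterior SD ≈ 0.309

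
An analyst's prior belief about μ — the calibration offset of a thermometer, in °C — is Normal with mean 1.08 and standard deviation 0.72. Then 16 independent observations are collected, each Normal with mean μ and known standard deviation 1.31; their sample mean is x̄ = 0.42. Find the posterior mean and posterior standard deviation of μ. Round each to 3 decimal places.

Posterior mean ≈ 0.533; posterior SD ≈ 0.298

With known σ, the Normal prior is conjugate. Weight on the data is w = (n/σ²)/(n/σ² + 1/τ₀²) = 9.32347/(9.32347+1.92901) = 0.82857.
Posterior mean = w·x̄ + (1−w)·μ₀ = 0.82857·0.42 + 0.17143·1.08 = 0.533. Posterior variance = 1/(9.32347+1.92901) = 0.0888693, so SD = 0.298.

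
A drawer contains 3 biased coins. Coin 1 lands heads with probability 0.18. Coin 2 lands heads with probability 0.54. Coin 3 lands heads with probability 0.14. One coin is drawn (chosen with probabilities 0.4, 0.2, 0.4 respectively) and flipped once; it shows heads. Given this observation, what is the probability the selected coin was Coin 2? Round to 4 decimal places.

Tabulate prior·likelihood by source: [1] prior 0.4, lik 0.18, product 0.07200; [2] prior 0.2, lik 0.54, product 0.1080; [3] prior 0.4, lik 0.14, product 0.05600.
Normalizing constant = 0.23600; the posterior for Coin 2 is its product over the sum, 0.1080/0.23600 = 0.4576.

Posterior probability ≈ 0.4576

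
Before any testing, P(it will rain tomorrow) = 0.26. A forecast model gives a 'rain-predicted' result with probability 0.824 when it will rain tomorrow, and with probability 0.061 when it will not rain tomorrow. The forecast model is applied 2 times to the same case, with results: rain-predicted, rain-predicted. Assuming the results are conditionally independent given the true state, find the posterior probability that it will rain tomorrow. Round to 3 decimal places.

Posterior P(H) ≈ 0.985

Let H be the event that it will rain tomorrow; start with P(H) = 0.26. P('rain-predicted'|H) = 0.824, P('rain-predicted'|¬H) = 0.061.
Update on result 1 ('rain-predicted'): P(H) ← 0.824·0.2600 / (0.824·0.2600 + 0.061·0.7400) = 0.21424/0.25938 = 0.8260.
Update on result 2 ('rain-predicted'): P(H) ← 0.824·0.8260 / (0.824·0.8260 + 0.061·0.1740) = 0.68060/0.69121 = 0.9846.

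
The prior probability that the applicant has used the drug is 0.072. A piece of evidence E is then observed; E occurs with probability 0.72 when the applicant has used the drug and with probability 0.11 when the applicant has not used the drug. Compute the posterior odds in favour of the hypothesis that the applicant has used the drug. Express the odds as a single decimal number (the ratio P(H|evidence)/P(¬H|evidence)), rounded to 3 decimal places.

Prior odds = 0.072/(1−0.072) = 0.077586. In log-odds, ln(0.077586) = -2.5564.
Add log likelihood ratio: ln(6.5455) = 1.8788.
Posterior log-odds = -0.67759, so posterior odds = exp(-0.67759) = 0.50784.

Posterior odds ≈ 0.508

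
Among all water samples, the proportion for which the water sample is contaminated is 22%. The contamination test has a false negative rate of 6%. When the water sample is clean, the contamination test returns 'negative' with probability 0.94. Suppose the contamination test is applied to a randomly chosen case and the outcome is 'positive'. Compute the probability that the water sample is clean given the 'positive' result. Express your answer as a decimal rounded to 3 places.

P(¬H | E) ≈ 0.185

Write H for 'the water sample is contaminated'. Prior odds H:¬H = 0.22/0.78 = 0.28205. For the 'positive' outcome, the likelihood ratio is 0.94/0.06 = 15.667.
Posterior odds = 0.28205 × 15.667 = 4.4188, so P(H|E) = 4.4188/(1+4.4188) = 0.815. Then P(¬H|E) = 1 − 0.815 = 0.185.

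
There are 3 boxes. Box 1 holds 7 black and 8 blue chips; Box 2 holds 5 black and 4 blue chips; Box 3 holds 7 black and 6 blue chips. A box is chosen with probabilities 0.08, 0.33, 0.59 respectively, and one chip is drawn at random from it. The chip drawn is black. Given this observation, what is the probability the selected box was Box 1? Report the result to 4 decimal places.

P(black|Box 1) = 0.4667; P(black|Box 2) = 0.5556; P(black|Box 3) = 0.5385.
Prior × likelihood for each source: 0.08·0.4667=0.03733, 0.33·0.5556=0.1833, 0.59·0.5385=0.3177. Summing gives P(black) = 0.53836.
P(Box 1 | black) = 0.03733 / 0.53836 = 0.0693.

Posterior probability ≈ 0.0693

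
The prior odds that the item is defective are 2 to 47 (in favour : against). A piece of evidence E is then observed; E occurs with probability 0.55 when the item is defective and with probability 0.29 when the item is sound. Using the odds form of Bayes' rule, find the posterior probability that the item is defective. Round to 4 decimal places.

Prior odds = 2/47 = 0.042553.
Likelihood ratio for E = 0.55/0.29 = 1.8966.
Posterior odds = prior odds × LR = 0.080704.
Posterior probability = odds/(1+odds) = 0.080704/1.0807 = 0.0747.

Posterior probability ≈ 0.0747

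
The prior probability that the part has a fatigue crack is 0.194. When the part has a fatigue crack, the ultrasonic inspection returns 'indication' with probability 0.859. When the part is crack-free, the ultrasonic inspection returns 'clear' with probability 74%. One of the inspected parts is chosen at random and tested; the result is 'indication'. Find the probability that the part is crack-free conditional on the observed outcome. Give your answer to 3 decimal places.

P(¬H | E) ≈ 0.557

Let H be the event that the part has a fatigue crack. P(H) = 0.194, so P(¬H) = 0.806. With E the 'indication' result, P(E|H) = 0.859 and P(E|¬H) = 0.26.
P(E) = 0.859·0.194 + 0.26·0.806 = 0.16665 + 0.20956 = 0.37621.
By Bayes' theorem, P(H|E) = 0.16665 / 0.37621 = 0.443. Hence P(¬H|E) = 1 − 0.443 = 0.557.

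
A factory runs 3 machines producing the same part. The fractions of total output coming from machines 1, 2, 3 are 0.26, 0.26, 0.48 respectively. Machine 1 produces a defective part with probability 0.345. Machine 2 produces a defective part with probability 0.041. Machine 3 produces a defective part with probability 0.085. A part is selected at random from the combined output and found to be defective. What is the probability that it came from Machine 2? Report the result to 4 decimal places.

Posterior probability ≈ 0.0755

P(defective|M1) = 0.345; P(defective|M2) = 0.041; P(defective|M3) = 0.085.
Prior × likelihood for each source: 0.26·0.345=0.08970, 0.26·0.041=0.01066, 0.48·0.085=0.04080. Summing gives P(defective) = 0.14116.
P(Machine 2 | defective) = 0.01066 / 0.14116 = 0.0755.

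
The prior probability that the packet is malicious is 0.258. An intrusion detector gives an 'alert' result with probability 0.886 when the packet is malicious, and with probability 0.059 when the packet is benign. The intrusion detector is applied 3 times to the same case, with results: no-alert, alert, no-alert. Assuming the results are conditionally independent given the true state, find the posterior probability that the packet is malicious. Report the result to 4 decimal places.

Let H be the event that the packet is malicious; start with P(H) = 0.258. P('alert'|H) = 0.886, P('alert'|¬H) = 0.059.
Update on result 1 ('no-alert'): P(H) ← 0.114·0.2580 / (0.114·0.2580 + 0.941·0.7420) = 0.029412/0.72763 = 0.0404.
Update on result 2 ('alert'): P(H) ← 0.886·0.0404 / (0.886·0.0404 + 0.059·0.9596) = 0.035813/0.092429 = 0.3875.
Update on result 3 ('no-alert'): P(H) ← 0.114·0.3875 / (0.114·0.3875 + 0.941·0.6125) = 0.044172/0.62056 = 0.0712.

Posterior P(H) ≈ 0.0712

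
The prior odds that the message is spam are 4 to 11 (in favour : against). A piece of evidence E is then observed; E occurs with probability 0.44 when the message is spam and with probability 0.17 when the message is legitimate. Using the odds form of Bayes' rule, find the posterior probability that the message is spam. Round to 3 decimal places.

Prior odds = 4/11 = 0.36364.
Likelihood ratio for E = 0.44/0.17 = 2.5882.
Posterior odds = prior odds × LR = 0.94118.
Posterior probability = odds/(1+odds) = 0.94118/1.9412 = 0.485.

Posterior probability ≈ 0.485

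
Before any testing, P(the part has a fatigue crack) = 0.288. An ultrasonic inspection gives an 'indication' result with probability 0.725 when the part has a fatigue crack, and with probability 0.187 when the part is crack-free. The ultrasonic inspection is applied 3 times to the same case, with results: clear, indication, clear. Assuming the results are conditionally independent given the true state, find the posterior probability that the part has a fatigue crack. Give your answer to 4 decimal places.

Posterior P(H) ≈ 0.1521

With H the event that the part has a fatigue crack, the joint likelihood of the observed sequence is P(data|H) = 0.275·0.725·0.275 = 0.054828 and P(data|¬H) = 0.813·0.187·0.813 = 0.12360.
Bayes: P(H|data) = 0.288·0.054828 / (0.288·0.054828 + 0.712·0.12360) = 0.015790/0.10379 = 0.1521.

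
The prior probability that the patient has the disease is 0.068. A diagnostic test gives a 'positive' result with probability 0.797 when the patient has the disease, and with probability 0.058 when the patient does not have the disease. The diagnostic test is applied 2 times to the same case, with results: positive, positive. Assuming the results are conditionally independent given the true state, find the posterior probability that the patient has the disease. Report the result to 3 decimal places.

Let H be the event that the patient has the disease; start with P(H) = 0.068. P('positive'|H) = 0.797, P('positive'|¬H) = 0.058.
Update on result 1 ('positive'): P(H) ← 0.797·0.0680 / (0.797·0.0680 + 0.058·0.9320) = 0.054196/0.10825 = 0.5006.
Update on result 2 ('positive'): P(H) ← 0.797·0.5006 / (0.797·0.5006 + 0.058·0.4994) = 0.39902/0.42798 = 0.9323.

Posterior P(H) ≈ 0.932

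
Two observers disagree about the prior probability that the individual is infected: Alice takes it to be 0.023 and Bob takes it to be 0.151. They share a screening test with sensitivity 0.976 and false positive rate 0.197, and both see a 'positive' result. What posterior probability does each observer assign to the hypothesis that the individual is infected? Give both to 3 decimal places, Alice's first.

The likelihood ratio for a 'positive' result is 0.976/0.197 = 4.9543.
Alice: prior odds 0.023/0.977 = 0.023541; posterior odds 0.11663; posterior probability 0.104.
Bob: prior odds 0.151/0.849 = 0.17786; posterior odds 0.88116; posterior probability 0.468.

Alice: 0.104; Bob: 0.468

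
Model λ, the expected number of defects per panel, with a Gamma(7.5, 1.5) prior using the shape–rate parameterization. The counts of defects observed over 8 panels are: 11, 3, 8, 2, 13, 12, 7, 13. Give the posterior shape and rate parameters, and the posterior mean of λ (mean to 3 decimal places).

Posterior: Gamma(shape=76.5, rate=9.5); mean ≈ 8.053

Total count ∑xᵢ = 69 over n = 8 panels.
Gamma is conjugate to the Poisson likelihood: posterior is Gamma(shape = 7.5+69 = 76.5, rate = 1.5+8 = 9.5).
Posterior mean = shape/rate = 76.5/9.5 = 8.053.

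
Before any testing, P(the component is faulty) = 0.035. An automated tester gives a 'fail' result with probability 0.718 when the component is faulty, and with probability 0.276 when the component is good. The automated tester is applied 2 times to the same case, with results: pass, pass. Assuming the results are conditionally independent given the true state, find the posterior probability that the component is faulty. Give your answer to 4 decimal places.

Posterior P(H) ≈ 0.0055

With H the event that the component is faulty, the joint likelihood of the observed sequence is P(data|H) = 0.282·0.282 = 0.079524 and P(data|¬H) = 0.724·0.724 = 0.52418.
Bayes: P(H|data) = 0.035·0.079524 / (0.035·0.079524 + 0.965·0.52418) = 0.0027833/0.50861 = 0.0055.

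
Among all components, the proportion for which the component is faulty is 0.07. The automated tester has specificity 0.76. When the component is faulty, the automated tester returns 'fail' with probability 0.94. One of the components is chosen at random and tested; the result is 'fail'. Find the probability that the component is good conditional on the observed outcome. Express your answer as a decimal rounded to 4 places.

P(¬H | E) ≈ 0.7723

Write H for 'the component is faulty'. Prior odds H:¬H = 0.07/0.93 = 0.075269. For the 'fail' outcome, the likelihood ratio is 0.94/0.24 = 3.9167.
Posterior odds = 0.075269 × 3.9167 = 0.29480, so P(H|E) = 0.29480/(1+0.29480) = 0.2277. Then P(¬H|E) = 1 − 0.2277 = 0.7723.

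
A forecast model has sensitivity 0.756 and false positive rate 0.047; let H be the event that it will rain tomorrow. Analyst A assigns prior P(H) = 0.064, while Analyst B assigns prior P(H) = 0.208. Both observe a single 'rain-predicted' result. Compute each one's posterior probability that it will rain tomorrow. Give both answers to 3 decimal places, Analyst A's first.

The likelihood ratio for a 'rain-predicted' result is 0.756/0.047 = 16.085.
Analyst A: prior odds 0.064/0.936 = 0.068376; posterior odds 1.0998; posterior probability 0.524.
Analyst B: prior odds 0.208/0.792 = 0.26263; posterior odds 4.2244; posterior probability 0.809.

Analyst A: 0.524; Analyst B: 0.809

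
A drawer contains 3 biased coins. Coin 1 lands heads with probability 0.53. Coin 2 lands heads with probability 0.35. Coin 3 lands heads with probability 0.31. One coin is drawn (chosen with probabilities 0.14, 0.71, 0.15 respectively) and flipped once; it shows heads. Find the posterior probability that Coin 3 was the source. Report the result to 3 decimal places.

Posterior probability ≈ 0.126

P(heads|C1) = 0.53; P(heads|C2) = 0.35; P(heads|C3) = 0.31.
Prior × likelihood for each source: 0.14·0.53=0.07420, 0.71·0.35=0.2485, 0.15·0.31=0.04650. Summing gives P(heads) = 0.36920.
P(Coin 3 | heads) = 0.04650 / 0.36920 = 0.126.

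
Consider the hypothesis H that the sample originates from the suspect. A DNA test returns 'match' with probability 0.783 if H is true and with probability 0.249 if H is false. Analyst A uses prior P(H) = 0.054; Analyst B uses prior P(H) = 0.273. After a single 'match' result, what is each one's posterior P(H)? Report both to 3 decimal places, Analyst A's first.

P('+'|H) = 0.783, P('+'|¬H) = 0.249.
Analyst A: numerator 0.783·0.054 = 0.042282; evidence = 0.042282+0.249·0.946 = 0.27784; posterior = 0.152.
Analyst B: numerator 0.783·0.273 = 0.21376; evidence = 0.21376+0.249·0.727 = 0.39478; posterior = 0.541.

Analyst A: 0.152; Analyst B: 0.541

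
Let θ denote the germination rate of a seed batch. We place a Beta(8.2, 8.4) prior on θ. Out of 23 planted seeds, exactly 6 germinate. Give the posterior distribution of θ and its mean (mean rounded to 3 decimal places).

Posterior: Beta(14.2, 25.4); mean ≈ 0.359

The binomial likelihood is conjugate to the Beta prior: with 6 successes and 17 failures, the posterior is Beta(8.2+6, 8.4+17) = Beta(14.2, 25.4).
E[θ | data] = 14.2/(14.2+25.4) = 0.359.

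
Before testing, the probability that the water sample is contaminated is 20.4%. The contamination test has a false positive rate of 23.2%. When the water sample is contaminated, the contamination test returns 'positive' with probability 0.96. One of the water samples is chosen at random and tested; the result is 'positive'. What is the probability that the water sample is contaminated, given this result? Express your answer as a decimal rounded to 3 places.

Write H for 'the water sample is contaminated'. Prior odds H:¬H = 0.204/0.796 = 0.25628. For the 'positive' outcome, the likelihood ratio is 0.96/0.232 = 4.1379.
Posterior odds = 0.25628 × 4.1379 = 1.0605, so P(H|E) = 1.0605/(1+1.0605) = 0.515.

P(H | E) ≈ 0.515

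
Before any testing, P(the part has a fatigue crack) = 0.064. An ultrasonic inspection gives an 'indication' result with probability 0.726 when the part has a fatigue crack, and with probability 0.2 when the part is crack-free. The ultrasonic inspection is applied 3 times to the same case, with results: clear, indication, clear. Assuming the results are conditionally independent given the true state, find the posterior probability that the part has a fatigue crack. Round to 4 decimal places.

Let H be the event that the part has a fatigue crack; start with P(H) = 0.064. P('indication'|H) = 0.726, P('indication'|¬H) = 0.2.
Update on result 1 ('clear'): P(H) ← 0.274·0.0640 / (0.274·0.0640 + 0.8·0.9360) = 0.017536/0.76634 = 0.0229.
Update on result 2 ('indication'): P(H) ← 0.726·0.0229 / (0.726·0.0229 + 0.2·0.9771) = 0.016613/0.21204 = 0.0783.
Update on result 3 ('clear'): P(H) ← 0.274·0.0783 / (0.274·0.0783 + 0.8·0.9217) = 0.021468/0.75879 = 0.0283.

Posterior P(H) ≈ 0.0283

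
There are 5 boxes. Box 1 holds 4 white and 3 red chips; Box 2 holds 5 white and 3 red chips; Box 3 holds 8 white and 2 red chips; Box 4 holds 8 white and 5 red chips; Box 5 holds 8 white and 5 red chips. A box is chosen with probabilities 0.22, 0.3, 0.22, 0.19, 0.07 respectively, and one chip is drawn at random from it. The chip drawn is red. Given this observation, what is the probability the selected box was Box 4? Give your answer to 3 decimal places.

Posterior probability ≈ 0.208

Tabulate prior·likelihood by source: [1] prior 0.22, lik 0.4286, product 0.09429; [2] prior 0.3, lik 0.375, product 0.1125; [3] prior 0.22, lik 0.2, product 0.04400; [4] prior 0.19, lik 0.3846, product 0.07308; [5] prior 0.07, lik 0.3846, product 0.02692.
Normalizing constant = 0.35079; the posterior for Box 4 is its product over the sum, 0.07308/0.35079 = 0.208.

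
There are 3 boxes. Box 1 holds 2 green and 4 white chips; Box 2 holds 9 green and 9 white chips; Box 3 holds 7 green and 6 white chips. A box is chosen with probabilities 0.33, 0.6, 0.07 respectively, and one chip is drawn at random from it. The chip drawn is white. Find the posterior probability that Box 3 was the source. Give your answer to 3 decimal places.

Posterior probability ≈ 0.058

Tabulate prior·likelihood by source: [1] prior 0.33, lik 0.6667, product 0.2200; [2] prior 0.6, lik 0.5, product 0.3000; [3] prior 0.07, lik 0.4615, product 0.03231.
Normalizing constant = 0.55231; the posterior for Box 3 is its product over the sum, 0.03231/0.55231 = 0.058.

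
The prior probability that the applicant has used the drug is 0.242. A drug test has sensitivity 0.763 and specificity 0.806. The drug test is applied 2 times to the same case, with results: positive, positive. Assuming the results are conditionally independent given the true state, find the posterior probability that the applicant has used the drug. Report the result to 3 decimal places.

Posterior P(H) ≈ 0.832

With H the event that the applicant has used the drug, the joint likelihood of the observed sequence is P(data|H) = 0.763·0.763 = 0.58217 and P(data|¬H) = 0.194·0.194 = 0.037636.
Bayes: P(H|data) = 0.242·0.58217 / (0.242·0.58217 + 0.758·0.037636) = 0.14088/0.16941 = 0.8316.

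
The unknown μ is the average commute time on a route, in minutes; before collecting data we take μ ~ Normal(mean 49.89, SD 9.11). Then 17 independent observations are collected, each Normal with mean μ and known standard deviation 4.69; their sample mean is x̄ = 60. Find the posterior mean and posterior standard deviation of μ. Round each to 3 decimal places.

With known σ, the Normal prior is conjugate. Weight on the data is w = (n/σ²)/(n/σ² + 1/τ₀²) = 0.772864/(0.772864+0.0120493) = 0.98465.
Posterior mean = w·x̄ + (1−w)·μ₀ = 0.98465·60 + 0.015351·49.89 = 59.845. Posterior variance = 1/(0.772864+0.0120493) = 1.27403, so SD = 1.129.

Posterior mean ≈ 59.845; posterior SD ≈ 1.129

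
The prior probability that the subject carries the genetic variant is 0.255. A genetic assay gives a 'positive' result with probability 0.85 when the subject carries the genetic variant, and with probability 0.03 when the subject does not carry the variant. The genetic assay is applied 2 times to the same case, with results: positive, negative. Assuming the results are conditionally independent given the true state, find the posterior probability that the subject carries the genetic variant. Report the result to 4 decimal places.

With H the event that the subject carries the genetic variant, the joint likelihood of the observed sequence is P(data|H) = 0.85·0.15 = 0.12750 and P(data|¬H) = 0.03·0.97 = 0.029100.
Bayes: P(H|data) = 0.255·0.12750 / (0.255·0.12750 + 0.745·0.029100) = 0.032512/0.054192 = 0.6000.

Posterior P(H) ≈ 0.6000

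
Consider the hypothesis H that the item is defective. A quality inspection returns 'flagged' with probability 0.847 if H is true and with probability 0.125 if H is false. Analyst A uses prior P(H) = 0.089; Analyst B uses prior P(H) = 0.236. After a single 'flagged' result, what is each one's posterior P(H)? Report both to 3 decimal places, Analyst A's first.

Analyst A: 0.398; Analyst B: 0.677

The likelihood ratio for a 'flagged' result is 0.847/0.125 = 6.7760.
Analyst A: prior odds 0.089/0.911 = 0.097695; posterior odds 0.66198; posterior probability 0.398.
Analyst B: prior odds 0.236/0.764 = 0.30890; posterior odds 2.0931; posterior probability 0.677.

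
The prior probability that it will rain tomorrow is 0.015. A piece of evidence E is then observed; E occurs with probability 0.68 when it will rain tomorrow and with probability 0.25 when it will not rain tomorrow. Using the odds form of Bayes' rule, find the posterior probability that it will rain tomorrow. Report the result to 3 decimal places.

Prior odds = 0.015/(1−0.015) = 0.015228.
Likelihood ratio for E = 0.68/0.25 = 2.7200.
Posterior odds = prior odds × LR = 0.041421.
Posterior probability = odds/(1+odds) = 0.041421/1.0414 = 0.040.

Posterior probability ≈ 0.040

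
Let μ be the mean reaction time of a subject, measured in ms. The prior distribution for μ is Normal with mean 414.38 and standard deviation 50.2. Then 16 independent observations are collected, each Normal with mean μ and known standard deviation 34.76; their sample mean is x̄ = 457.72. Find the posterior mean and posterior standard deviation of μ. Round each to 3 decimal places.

Posterior mean ≈ 456.459; posterior SD ≈ 8.563

Prior precision 1/τ₀² = 1/50.2² = 0.00039682; data precision n/σ² = 16/34.76² = 0.0132422.
Posterior precision = 0.00039682 + 0.0132422 = 0.0136390, giving posterior SD = 1/√0.0136390 = 8.563.
Posterior mean = (0.00039682·414.38 + 0.0132422·457.72) / 0.0136390 = 456.459.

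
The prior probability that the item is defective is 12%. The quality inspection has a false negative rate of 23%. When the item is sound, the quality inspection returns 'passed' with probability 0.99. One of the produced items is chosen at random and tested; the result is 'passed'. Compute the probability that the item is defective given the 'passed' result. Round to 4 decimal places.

P(H | E) ≈ 0.0307

Let H be the event that the item is defective. P(H) = 0.12, so P(¬H) = 0.88. With E the 'passed' result, P(E|H) = 0.23 and P(E|¬H) = 0.99.
P(E) = 0.23·0.12 + 0.99·0.88 = 0.027600 + 0.87120 = 0.89880.
By Bayes' theorem, P(H|E) = 0.027600 / 0.89880 = 0.0307.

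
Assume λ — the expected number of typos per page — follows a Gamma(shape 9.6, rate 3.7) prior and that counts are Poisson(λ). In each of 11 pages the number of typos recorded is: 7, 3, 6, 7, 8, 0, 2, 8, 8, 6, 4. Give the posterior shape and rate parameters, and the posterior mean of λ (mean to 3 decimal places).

Posterior: Gamma(shape=68.6, rate=14.7); mean ≈ 4.667

Total count ∑xᵢ = 59 over n = 11 pages.
Gamma is conjugate to the Poisson likelihood: posterior is Gamma(shape = 9.6+59 = 68.6, rate = 3.7+11 = 14.7).
E[λ | data] = 68.6/14.7 = 4.667.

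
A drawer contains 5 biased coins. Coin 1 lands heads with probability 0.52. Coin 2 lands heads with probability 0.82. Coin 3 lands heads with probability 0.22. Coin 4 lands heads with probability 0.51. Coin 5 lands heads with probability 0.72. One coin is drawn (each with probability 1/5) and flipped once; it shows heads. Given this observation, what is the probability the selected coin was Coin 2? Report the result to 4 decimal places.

Tabulate prior·likelihood by source: [1] prior 0.2, lik 0.52, product 0.1040; [2] prior 0.2, lik 0.82, product 0.1640; [3] prior 0.2, lik 0.22, product 0.04400; [4] prior 0.2, lik 0.51, product 0.1020; [5] prior 0.2, lik 0.72, product 0.1440.
Normalizing constant = 0.55800; the posterior for Coin 2 is its product over the sum, 0.1640/0.55800 = 0.2939.

Posterior probability ≈ 0.2939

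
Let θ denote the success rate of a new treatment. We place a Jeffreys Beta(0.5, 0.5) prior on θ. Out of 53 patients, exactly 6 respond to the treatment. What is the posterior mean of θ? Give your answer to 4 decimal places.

Observing 6 successes and 47 failures updates Beta(0.5, 0.5) by adding the success and failure counts to the two shape parameters: α = 0.5+6 = 6.5, β = 0.5+47 = 47.5.
E[θ | data] = 6.5/(6.5+47.5) = 0.1204.

Posterior mean ≈ 0.1204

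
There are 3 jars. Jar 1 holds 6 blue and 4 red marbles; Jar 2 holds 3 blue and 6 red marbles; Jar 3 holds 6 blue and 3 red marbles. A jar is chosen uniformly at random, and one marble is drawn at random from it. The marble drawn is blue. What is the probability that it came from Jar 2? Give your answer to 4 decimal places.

Posterior probability ≈ 0.2083

Tabulate prior·likelihood by source: [1] prior 0.333333, lik 0.6, product 0.2000; [2] prior 0.333333, lik 0.3333, product 0.1111; [3] prior 0.333333, lik 0.6667, product 0.2222.
Normalizing constant = 0.53333; the posterior for Jar 2 is its product over the sum, 0.1111/0.53333 = 0.2083.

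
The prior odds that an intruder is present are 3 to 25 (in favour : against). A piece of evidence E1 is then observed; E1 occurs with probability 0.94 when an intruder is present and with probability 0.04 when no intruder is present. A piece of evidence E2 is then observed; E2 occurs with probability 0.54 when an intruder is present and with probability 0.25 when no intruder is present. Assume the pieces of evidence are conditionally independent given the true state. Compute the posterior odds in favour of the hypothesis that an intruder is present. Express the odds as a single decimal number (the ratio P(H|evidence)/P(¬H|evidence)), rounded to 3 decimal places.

Prior odds = 3/25 = 0.12000.
Likelihood ratio for E1 = 0.94/0.04 = 23.500.
Likelihood ratio for E2 = 0.54/0.25 = 2.1600.
Posterior odds = prior odds × LR₁ × LR₂ = 6.0912.

Posterior odds ≈ 6.091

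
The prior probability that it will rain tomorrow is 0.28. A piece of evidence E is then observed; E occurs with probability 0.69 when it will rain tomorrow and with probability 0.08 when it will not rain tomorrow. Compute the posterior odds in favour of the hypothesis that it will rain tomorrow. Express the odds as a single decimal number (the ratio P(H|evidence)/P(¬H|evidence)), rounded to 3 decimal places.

Posterior odds ≈ 3.354

Prior odds = 0.28/(1−0.28) = 0.38889. In log-odds, ln(0.38889) = -0.94446.
Add log likelihood ratio: ln(8.6250) = 2.1547.
Posterior log-odds = 1.2102, so posterior odds = exp(1.2102) = 3.3542.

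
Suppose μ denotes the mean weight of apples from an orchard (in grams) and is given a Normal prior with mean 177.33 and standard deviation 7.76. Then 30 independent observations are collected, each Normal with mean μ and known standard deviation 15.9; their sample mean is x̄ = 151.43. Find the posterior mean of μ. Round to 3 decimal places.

Posterior mean ≈ 154.610

With known σ, the Normal prior is conjugate. Weight on the data is w = (n/σ²)/(n/σ² + 1/τ₀²) = 0.118666/(0.118666+0.0166064) = 0.87724.
Posterior mean = w·x̄ + (1−w)·μ₀ = 0.87724·151.43 + 0.12276·177.33 = 154.610.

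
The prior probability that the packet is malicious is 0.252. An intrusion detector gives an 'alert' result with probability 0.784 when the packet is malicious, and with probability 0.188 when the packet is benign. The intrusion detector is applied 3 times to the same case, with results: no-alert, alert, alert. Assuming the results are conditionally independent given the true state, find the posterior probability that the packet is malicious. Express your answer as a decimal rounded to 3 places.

With H the event that the packet is malicious, the joint likelihood of the observed sequence is P(data|H) = 0.216·0.784·0.784 = 0.13277 and P(data|¬H) = 0.812·0.188·0.188 = 0.028699.
Bayes: P(H|data) = 0.252·0.13277 / (0.252·0.13277 + 0.748·0.028699) = 0.033457/0.054924 = 0.6091.

Posterior P(H) ≈ 0.609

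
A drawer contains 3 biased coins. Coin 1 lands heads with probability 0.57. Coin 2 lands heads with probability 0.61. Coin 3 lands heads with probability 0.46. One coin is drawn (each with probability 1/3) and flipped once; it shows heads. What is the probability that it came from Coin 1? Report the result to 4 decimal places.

Posterior probability ≈ 0.3476

Tabulate prior·likelihood by source: [1] prior 0.333333, lik 0.57, product 0.1900; [2] prior 0.333333, lik 0.61, product 0.2033; [3] prior 0.333333, lik 0.46, product 0.1533.
Normalizing constant = 0.54667; the posterior for Coin 1 is its product over the sum, 0.1900/0.54667 = 0.3476.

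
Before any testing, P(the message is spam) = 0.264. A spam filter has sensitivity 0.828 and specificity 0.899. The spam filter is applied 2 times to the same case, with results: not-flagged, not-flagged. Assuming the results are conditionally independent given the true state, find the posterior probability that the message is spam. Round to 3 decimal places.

With H the event that the message is spam, the joint likelihood of the observed sequence is P(data|H) = 0.172·0.172 = 0.029584 and P(data|¬H) = 0.899·0.899 = 0.80820.
Bayes: P(H|data) = 0.264·0.029584 / (0.264·0.029584 + 0.736·0.80820) = 0.0078102/0.60265 = 0.0130.

Posterior P(H) ≈ 0.013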